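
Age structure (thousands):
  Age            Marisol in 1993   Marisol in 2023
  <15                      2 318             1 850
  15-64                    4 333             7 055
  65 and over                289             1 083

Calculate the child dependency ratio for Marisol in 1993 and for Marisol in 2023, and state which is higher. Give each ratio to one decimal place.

Marisol in 1993: 2 318 / 4 333 × 100 = 53.5
Marisol in 2023: 1 850 / 7 055 × 100 = 26.2

Marisol in 1993: 53.5
Marisol in 2023: 26.2
Higher: Marisol in 1993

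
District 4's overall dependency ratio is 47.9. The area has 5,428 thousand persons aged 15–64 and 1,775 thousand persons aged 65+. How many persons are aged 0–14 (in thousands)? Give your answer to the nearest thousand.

Aged 0–14: 825

Total dependency ratio = (youth + elderly) / working-age × 100
47.9 = (Y + 1,775) / 5,428 × 100
⇒ 825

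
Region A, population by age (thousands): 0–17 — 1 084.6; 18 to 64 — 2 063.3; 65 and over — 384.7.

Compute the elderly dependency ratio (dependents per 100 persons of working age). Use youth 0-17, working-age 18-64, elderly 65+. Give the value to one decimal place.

Old-age dependency ratio = 384.7 / 2 063.3 × 100 = 18.6

Old-age dependency ratio: 18.6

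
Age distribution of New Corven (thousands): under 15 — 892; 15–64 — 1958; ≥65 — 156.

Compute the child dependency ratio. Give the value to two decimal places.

Youth dependency ratio: 45.56

Youth dependency ratio = 892 / 1958 × 100 = 45.56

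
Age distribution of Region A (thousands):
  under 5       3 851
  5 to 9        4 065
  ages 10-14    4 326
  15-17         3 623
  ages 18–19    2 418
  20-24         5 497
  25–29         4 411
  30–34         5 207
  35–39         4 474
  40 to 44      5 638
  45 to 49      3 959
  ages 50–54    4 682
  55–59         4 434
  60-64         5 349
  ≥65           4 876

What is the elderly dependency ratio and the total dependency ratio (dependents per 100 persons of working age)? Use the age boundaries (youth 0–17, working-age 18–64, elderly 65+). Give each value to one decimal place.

0–17: 3 851 + 4 065 + 4 326 + 3 623 = 15 865
18–64: 2 418 + 5 497 + 4 411 + 5 207 + 4 474 + 5 638 + 3 959 + 4 682 + 4 434 + 5 349 = 46 069
65+: 4 876
Old-age dependency ratio = 4 876 / 46 069 × 100 = 10.6
Total dependency ratio = (15 865 + 4 876) / 46 069 × 100 = 20 741 / 46 069 × 100 = 45.0

Old-age dependency ratio: 10.6
Total dependency ratio: 45.0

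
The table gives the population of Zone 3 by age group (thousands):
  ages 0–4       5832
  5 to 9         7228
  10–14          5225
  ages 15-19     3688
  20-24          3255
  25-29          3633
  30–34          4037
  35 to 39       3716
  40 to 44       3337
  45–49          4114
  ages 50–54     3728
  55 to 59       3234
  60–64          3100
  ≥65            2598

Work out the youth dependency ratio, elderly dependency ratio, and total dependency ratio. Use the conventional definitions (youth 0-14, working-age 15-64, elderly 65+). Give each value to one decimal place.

Youth dependency ratio: 51.0
Old-age dependency ratio: 7.2
Total dependency ratio: 58.3

0–14: 5832 + 7228 + 5225 = 18285
15–64: 3688 + 3255 + 3633 + 4037 + 3716 + 3337 + 4114 + 3728 + 3234 + 3100 = 35842
65+: 2598
Youth dependency ratio = 18285 / 35842 × 100 = 51.0
Old-age dependency ratio = 2598 / 35842 × 100 = 7.2
Total dependency ratio = (18285 + 2598) / 35842 × 100 = 20883 / 35842 × 100 = 58.3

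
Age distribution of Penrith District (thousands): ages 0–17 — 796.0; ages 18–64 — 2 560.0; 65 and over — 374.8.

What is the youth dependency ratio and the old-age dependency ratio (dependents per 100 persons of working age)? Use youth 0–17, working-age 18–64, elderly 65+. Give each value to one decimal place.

Youth dependency ratio = 796.0 / 2 560.0 × 100 = 31.1
Old-age dependency ratio = 374.8 / 2 560.0 × 100 = 14.6

Youth dependency ratio: 31.1
Old-age dependency ratio: 14.6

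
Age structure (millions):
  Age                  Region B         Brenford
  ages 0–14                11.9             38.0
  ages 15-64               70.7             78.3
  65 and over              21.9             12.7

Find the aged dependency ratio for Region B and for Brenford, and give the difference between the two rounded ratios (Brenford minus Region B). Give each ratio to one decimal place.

Region B: 21.9 / 70.7 × 100 = 31.0
Brenford: 12.7 / 78.3 × 100 = 16.2

Region B: 31.0
Brenford: 16.2
Difference: -14.8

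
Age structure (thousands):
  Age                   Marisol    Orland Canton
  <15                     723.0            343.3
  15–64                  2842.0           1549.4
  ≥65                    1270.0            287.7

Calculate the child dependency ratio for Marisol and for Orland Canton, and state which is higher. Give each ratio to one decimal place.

Marisol: 25.4
Orland Canton: 22.2
Higher: Marisol

Marisol: 723.0 / 2842.0 × 100 = 25.4
Orland Canton: 343.3 / 1549.4 × 100 = 22.2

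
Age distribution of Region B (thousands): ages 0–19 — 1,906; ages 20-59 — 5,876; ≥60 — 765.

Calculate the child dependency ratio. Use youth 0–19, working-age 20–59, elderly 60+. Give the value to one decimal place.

Youth dependency ratio = 1,906 / 5,876 × 100 = 32.4

Youth dependency ratio: 32.4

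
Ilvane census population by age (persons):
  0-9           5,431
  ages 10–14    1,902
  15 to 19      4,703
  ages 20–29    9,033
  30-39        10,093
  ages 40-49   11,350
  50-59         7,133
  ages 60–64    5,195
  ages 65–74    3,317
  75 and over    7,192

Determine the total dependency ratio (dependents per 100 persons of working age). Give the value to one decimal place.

0–14: 5,431 + 1,902 = 7,333
15–64: 4,703 + 9,033 + 10,093 + 11,350 + 7,133 + 5,195 = 47,507
65+: 3,317 + 7,192 = 10,509
Total dependency ratio = (7,333 + 10,509) / 47,507 × 100 = 17,842 / 47,507 × 100 = 37.6

Total dependency ratio: 37.6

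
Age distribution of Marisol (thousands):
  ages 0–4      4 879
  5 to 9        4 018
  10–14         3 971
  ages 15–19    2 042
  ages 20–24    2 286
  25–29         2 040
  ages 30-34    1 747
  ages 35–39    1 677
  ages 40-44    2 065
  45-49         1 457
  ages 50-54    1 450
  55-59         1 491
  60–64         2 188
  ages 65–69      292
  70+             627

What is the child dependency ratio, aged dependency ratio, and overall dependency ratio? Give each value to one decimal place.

0–14: 4 879 + 4 018 + 3 971 = 12 868
15–64: 2 042 + 2 286 + 2 040 + 1 747 + 1 677 + 2 065 + 1 457 + 1 450 + 1 491 + 2 188 = 18 443
65+: 292 + 627 = 919
Youth dependency ratio = 12 868 / 18 443 × 100 = 69.8
Old-age dependency ratio = 919 / 18 443 × 100 = 5.0
Total dependency ratio = (12 868 + 919) / 18 443 × 100 = 13 787 / 18 443 × 100 = 74.8

Youth dependency ratio: 69.8
Old-age dependency ratio: 5.0
Total dependency ratio: 74.8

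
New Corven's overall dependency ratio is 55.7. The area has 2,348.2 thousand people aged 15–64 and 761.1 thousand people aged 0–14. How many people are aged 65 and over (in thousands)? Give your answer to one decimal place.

Total dependency ratio = (youth + elderly) / working-age × 100
55.7 = (761.1 + E) / 2,348.2 × 100
⇒ 546.8

Aged 65 and over: 546.8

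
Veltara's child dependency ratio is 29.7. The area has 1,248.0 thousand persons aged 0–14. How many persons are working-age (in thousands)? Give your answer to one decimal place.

Working-age: 4,202.0

Youth dependency ratio = youth / working-age × 100
29.7 = 1,248.0 / W × 100
⇒ 4,202.0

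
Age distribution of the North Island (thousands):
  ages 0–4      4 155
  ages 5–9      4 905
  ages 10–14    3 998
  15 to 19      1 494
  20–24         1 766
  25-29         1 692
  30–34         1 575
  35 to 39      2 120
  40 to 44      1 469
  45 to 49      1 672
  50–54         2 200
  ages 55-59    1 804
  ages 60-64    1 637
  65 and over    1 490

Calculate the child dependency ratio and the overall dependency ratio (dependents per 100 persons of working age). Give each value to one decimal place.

Youth dependency ratio: 74.9
Total dependency ratio: 83.5

0–14: 4 155 + 4 905 + 3 998 = 13 058
15–64: 1 494 + 1 766 + 1 692 + 1 575 + 2 120 + 1 469 + 1 672 + 2 200 + 1 804 + 1 637 = 17 429
65+: 1 490
Youth dependency ratio = 13 058 / 17 429 × 100 = 74.9
Total dependency ratio = (13 058 + 1 490) / 17 429 × 100 = 14 548 / 17 429 × 100 = 83.5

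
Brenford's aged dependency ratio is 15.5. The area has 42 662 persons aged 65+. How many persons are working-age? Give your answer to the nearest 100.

Working-age: 275 200

Old-age dependency ratio = elderly / working-age × 100
15.5 = 42 662 / W × 100
⇒ 275 200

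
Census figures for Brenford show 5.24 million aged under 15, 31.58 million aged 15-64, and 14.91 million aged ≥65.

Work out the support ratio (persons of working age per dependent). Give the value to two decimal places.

Support ratio = 31.58 / (5.24 + 14.91) = 31.58 / 20.15 = 1.57

Support ratio: 1.57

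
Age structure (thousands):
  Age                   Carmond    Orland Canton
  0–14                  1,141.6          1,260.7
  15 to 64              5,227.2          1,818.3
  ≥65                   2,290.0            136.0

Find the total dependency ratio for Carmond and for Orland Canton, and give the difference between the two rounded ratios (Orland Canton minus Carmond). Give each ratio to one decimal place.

Carmond: (1,141.6 + 2,290.0) / 5,227.2 × 100 = 3,431.6 / 5,227.2 × 100 = 65.6
Orland Canton: (1,260.7 + 136.0) / 1,818.3 × 100 = 1,396.7 / 1,818.3 × 100 = 76.8

Carmond: 65.6
Orland Canton: 76.8
Difference: +11.2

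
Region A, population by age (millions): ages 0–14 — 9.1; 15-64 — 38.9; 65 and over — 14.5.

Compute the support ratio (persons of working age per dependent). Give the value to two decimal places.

Support ratio: 1.65

Support ratio = 38.9 / (9.1 + 14.5) = 38.9 / 23.6 = 1.65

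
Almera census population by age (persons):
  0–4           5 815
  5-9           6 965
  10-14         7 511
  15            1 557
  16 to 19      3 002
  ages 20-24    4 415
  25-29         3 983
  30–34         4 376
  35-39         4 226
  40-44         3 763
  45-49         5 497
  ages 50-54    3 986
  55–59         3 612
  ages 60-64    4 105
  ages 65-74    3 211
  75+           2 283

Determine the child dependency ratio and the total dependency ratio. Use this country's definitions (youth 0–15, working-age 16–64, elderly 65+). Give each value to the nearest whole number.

Youth dependency ratio: 53
Total dependency ratio: 67

0–15: 5 815 + 6 965 + 7 511 + 1 557 = 21 848
16–64: 3 002 + 4 415 + 3 983 + 4 376 + 4 226 + 3 763 + 5 497 + 3 986 + 3 612 + 4 105 = 40 965
65+: 3 211 + 2 283 = 5 494
Youth dependency ratio = 21 848 / 40 965 × 100 = 53
Total dependency ratio = (21 848 + 5 494) / 40 965 × 100 = 27 342 / 40 965 × 100 = 67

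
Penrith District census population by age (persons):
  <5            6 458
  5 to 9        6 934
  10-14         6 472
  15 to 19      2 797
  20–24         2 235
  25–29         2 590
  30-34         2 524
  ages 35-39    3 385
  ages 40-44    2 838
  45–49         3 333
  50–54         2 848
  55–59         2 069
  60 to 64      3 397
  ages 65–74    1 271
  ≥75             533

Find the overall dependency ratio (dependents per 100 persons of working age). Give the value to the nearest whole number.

0–14: 6 458 + 6 934 + 6 472 = 19 864
15–64: 2 797 + 2 235 + 2 590 + 2 524 + 3 385 + 2 838 + 3 333 + 2 848 + 2 069 + 3 397 = 28 016
65+: 1 271 + 533 = 1 804
Total dependency ratio = (19 864 + 1 804) / 28 016 × 100 = 21 668 / 28 016 × 100 = 77

Total dependency ratio: 77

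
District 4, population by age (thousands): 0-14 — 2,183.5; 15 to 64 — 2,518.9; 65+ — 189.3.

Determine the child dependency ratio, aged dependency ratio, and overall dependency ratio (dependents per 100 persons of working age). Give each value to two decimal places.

Youth dependency ratio: 86.68
Old-age dependency ratio: 7.52
Total dependency ratio: 94.20

Youth dependency ratio = 2,183.5 / 2,518.9 × 100 = 86.68
Old-age dependency ratio = 189.3 / 2,518.9 × 100 = 7.52
Total dependency ratio = (2,183.5 + 189.3) / 2,518.9 × 100 = 2,372.8 / 2,518.9 × 100 = 94.20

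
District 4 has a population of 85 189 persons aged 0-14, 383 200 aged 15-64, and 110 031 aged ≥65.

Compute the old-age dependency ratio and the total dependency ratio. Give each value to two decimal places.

Old-age dependency ratio = 110 031 / 383 200 × 100 = 28.71
Total dependency ratio = (85 189 + 110 031) / 383 200 × 100 = 195 220 / 383 200 × 100 = 50.94

Old-age dependency ratio: 28.71
Total dependency ratio: 50.94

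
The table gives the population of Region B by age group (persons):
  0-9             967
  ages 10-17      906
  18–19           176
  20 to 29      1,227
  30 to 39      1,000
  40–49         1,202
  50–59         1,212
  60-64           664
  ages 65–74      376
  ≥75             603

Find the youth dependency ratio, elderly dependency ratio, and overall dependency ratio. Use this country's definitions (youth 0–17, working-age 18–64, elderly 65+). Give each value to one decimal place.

0–17: 967 + 906 = 1,873
18–64: 176 + 1,227 + 1,000 + 1,202 + 1,212 + 664 = 5,481
65+: 376 + 603 = 979
Youth dependency ratio = 1,873 / 5,481 × 100 = 34.2
Old-age dependency ratio = 979 / 5,481 × 100 = 17.9
Total dependency ratio = (1,873 + 979) / 5,481 × 100 = 2,852 / 5,481 × 100 = 52.0

Youth dependency ratio: 34.2
Old-age dependency ratio: 17.9
Total dependency ratio: 52.0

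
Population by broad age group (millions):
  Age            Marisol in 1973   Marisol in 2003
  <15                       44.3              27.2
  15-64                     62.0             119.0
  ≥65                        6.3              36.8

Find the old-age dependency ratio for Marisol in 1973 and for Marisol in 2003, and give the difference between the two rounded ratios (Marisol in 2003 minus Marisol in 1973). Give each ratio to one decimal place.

Marisol in 1973: 10.2
Marisol in 2003: 30.9
Difference: +20.7

Marisol in 1973: 6.3 / 62.0 × 100 = 10.2
Marisol in 2003: 36.8 / 119.0 × 100 = 30.9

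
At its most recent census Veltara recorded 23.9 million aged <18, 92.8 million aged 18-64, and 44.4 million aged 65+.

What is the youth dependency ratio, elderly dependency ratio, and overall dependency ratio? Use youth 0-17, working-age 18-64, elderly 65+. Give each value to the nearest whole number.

Youth dependency ratio: 26
Old-age dependency ratio: 48
Total dependency ratio: 74

Youth dependency ratio = 23.9 / 92.8 × 100 = 26
Old-age dependency ratio = 44.4 / 92.8 × 100 = 48
Total dependency ratio = (23.9 + 44.4) / 92.8 × 100 = 68.3 / 92.8 × 100 = 74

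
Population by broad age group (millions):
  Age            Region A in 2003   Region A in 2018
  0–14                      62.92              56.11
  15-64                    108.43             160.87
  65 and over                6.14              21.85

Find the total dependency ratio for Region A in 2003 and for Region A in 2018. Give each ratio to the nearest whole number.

Region A in 2003: (62.92 + 6.14) / 108.43 × 100 = 69.06 / 108.43 × 100 = 64
Region A in 2018: (56.11 + 21.85) / 160.87 × 100 = 77.96 / 160.87 × 100 = 48

Region A in 2003: 64
Region A in 2018: 48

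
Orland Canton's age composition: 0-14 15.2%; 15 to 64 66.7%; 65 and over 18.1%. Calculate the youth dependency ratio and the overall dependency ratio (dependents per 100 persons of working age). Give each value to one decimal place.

Youth dependency ratio: 22.8
Total dependency ratio: 49.9

Youth dependency ratio = 15.2 / 66.7 × 100 = 22.8
Total dependency ratio = (15.2 + 18.1) / 66.7 × 100 = 33.3 / 66.7 × 100 = 49.9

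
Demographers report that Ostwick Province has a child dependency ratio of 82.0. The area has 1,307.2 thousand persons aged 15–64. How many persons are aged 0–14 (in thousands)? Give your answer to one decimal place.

Aged 0–14: 1,071.9

Youth dependency ratio = youth / working-age × 100
82.0 = Y / 1,307.2 × 100
⇒ 1,071.9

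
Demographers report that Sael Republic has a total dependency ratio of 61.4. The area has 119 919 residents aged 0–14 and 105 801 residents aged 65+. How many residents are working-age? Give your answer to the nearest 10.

Working-age: 367 620

Total dependency ratio = (youth + elderly) / working-age × 100
61.4 = (119 919 + 105 801) / W × 100
⇒ 367 620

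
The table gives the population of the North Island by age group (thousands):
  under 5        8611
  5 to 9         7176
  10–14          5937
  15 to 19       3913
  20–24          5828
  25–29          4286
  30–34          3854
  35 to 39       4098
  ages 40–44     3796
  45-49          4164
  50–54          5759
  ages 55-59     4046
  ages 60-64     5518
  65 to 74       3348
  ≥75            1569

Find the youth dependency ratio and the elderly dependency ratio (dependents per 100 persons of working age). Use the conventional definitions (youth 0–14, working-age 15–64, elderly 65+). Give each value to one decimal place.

Youth dependency ratio: 48.0
Old-age dependency ratio: 10.9

0–14: 8611 + 7176 + 5937 = 21724
15–64: 3913 + 5828 + 4286 + 3854 + 4098 + 3796 + 4164 + 5759 + 4046 + 5518 = 45262
65+: 3348 + 1569 = 4917
Youth dependency ratio = 21724 / 45262 × 100 = 48.0
Old-age dependency ratio = 4917 / 45262 × 100 = 10.9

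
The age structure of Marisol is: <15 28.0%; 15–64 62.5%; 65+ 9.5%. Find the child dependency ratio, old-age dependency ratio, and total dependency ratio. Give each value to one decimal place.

Youth dependency ratio = 28.0 / 62.5 × 100 = 44.8
Old-age dependency ratio = 9.5 / 62.5 × 100 = 15.2
Total dependency ratio = (28.0 + 9.5) / 62.5 × 100 = 37.5 / 62.5 × 100 = 60.0

Youth dependency ratio: 44.8
Old-age dependency ratio: 15.2
Total dependency ratio: 60.0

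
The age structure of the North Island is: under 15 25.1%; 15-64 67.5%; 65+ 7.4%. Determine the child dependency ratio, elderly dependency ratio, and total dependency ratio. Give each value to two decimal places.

Youth dependency ratio: 37.19
Old-age dependency ratio: 10.96
Total dependency ratio: 48.15

Youth dependency ratio = 25.1 / 67.5 × 100 = 37.19
Old-age dependency ratio = 7.4 / 67.5 × 100 = 10.96
Total dependency ratio = (25.1 + 7.4) / 67.5 × 100 = 32.5 / 67.5 × 100 = 48.15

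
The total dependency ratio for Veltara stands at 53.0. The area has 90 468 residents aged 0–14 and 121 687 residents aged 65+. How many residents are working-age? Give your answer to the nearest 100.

Total dependency ratio = (youth + elderly) / working-age × 100
53.0 = (90 468 + 121 687) / W × 100
⇒ 400 300

Working-age: 400 300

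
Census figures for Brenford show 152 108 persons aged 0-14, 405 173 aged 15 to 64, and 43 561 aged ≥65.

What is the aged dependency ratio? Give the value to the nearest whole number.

Old-age dependency ratio: 11

Old-age dependency ratio = 43 561 / 405 173 × 100 = 11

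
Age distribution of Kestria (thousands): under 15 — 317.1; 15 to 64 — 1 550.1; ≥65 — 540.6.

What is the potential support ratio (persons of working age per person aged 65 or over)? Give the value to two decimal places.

Potential support ratio: 2.87

Potential support ratio = 1 550.1 / 540.6 = 2.87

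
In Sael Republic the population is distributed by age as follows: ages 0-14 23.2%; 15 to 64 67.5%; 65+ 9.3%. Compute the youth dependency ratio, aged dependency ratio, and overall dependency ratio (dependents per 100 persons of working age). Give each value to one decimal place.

Youth dependency ratio = 23.2 / 67.5 × 100 = 34.4
Old-age dependency ratio = 9.3 / 67.5 × 100 = 13.8
Total dependency ratio = (23.2 + 9.3) / 67.5 × 100 = 32.5 / 67.5 × 100 = 48.1

Youth dependency ratio: 34.4
Old-age dependency ratio: 13.8
Total dependency ratio: 48.1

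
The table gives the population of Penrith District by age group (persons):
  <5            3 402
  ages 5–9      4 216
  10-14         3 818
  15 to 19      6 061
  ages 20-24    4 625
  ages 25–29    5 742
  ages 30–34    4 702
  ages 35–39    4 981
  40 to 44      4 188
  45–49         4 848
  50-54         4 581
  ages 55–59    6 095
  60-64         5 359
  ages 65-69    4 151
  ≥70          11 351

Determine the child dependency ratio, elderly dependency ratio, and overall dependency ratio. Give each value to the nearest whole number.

Youth dependency ratio: 22
Old-age dependency ratio: 30
Total dependency ratio: 53

0–14: 3 402 + 4 216 + 3 818 = 11 436
15–64: 6 061 + 4 625 + 5 742 + 4 702 + 4 981 + 4 188 + 4 848 + 4 581 + 6 095 + 5 359 = 51 182
65+: 4 151 + 11 351 = 15 502
Youth dependency ratio = 11 436 / 51 182 × 100 = 22
Old-age dependency ratio = 15 502 / 51 182 × 100 = 30
Total dependency ratio = (11 436 + 15 502) / 51 182 × 100 = 26 938 / 51 182 × 100 = 53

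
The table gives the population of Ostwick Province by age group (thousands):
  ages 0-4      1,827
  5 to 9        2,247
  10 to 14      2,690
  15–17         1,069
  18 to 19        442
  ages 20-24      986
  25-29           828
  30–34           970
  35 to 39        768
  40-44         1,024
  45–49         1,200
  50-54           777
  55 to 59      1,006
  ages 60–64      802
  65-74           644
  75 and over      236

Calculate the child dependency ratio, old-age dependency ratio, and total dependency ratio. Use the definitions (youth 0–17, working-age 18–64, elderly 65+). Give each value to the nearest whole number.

Youth dependency ratio: 89
Old-age dependency ratio: 10
Total dependency ratio: 99

0–17: 1,827 + 2,247 + 2,690 + 1,069 = 7,833
18–64: 442 + 986 + 828 + 970 + 768 + 1,024 + 1,200 + 777 + 1,006 + 802 = 8,803
65+: 644 + 236 = 880
Youth dependency ratio = 7,833 / 8,803 × 100 = 89
Old-age dependency ratio = 880 / 8,803 × 100 = 10
Total dependency ratio = (7,833 + 880) / 8,803 × 100 = 8,713 / 8,803 × 100 = 99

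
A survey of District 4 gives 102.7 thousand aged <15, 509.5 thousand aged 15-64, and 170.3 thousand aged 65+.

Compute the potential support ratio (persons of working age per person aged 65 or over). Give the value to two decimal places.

Potential support ratio = 509.5 / 170.3 = 2.99

Potential support ratio: 2.99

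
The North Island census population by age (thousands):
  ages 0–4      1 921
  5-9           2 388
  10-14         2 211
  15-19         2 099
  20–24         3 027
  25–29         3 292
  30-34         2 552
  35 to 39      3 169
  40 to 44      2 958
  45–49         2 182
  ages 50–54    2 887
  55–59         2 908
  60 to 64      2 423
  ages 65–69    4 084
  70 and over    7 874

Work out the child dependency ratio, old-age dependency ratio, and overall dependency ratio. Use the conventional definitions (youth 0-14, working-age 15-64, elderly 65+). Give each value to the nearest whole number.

0–14: 1 921 + 2 388 + 2 211 = 6 520
15–64: 2 099 + 3 027 + 3 292 + 2 552 + 3 169 + 2 958 + 2 182 + 2 887 + 2 908 + 2 423 = 27 497
65+: 4 084 + 7 874 = 11 958
Youth dependency ratio = 6 520 / 27 497 × 100 = 24
Old-age dependency ratio = 11 958 / 27 497 × 100 = 43
Total dependency ratio = (6 520 + 11 958) / 27 497 × 100 = 18 478 / 27 497 × 100 = 67

Youth dependency ratio: 24
Old-age dependency ratio: 43
Total dependency ratio: 67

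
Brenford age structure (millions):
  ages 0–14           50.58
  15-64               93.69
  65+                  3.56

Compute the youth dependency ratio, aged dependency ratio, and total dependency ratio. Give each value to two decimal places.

Youth dependency ratio = 50.58 / 93.69 × 100 = 53.99
Old-age dependency ratio = 3.56 / 93.69 × 100 = 3.80
Total dependency ratio = (50.58 + 3.56) / 93.69 × 100 = 54.14 / 93.69 × 100 = 57.79

Youth dependency ratio: 53.99
Old-age dependency ratio: 3.80
Total dependency ratio: 57.79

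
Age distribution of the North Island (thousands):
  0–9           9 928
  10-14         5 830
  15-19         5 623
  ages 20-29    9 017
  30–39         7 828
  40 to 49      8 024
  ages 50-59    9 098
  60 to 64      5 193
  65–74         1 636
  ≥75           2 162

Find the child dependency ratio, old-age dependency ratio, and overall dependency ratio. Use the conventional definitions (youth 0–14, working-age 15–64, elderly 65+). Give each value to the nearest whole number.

0–14: 9 928 + 5 830 = 15 758
15–64: 5 623 + 9 017 + 7 828 + 8 024 + 9 098 + 5 193 = 44 783
65+: 1 636 + 2 162 = 3 798
Youth dependency ratio = 15 758 / 44 783 × 100 = 35
Old-age dependency ratio = 3 798 / 44 783 × 100 = 8
Total dependency ratio = (15 758 + 3 798) / 44 783 × 100 = 19 556 / 44 783 × 100 = 44

Youth dependency ratio: 35
Old-age dependency ratio: 8
Total dependency ratio: 44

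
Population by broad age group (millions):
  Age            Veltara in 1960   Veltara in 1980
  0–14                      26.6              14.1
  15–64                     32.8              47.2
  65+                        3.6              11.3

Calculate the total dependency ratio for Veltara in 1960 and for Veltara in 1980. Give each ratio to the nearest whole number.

Veltara in 1960: (26.6 + 3.6) / 32.8 × 100 = 30.2 / 32.8 × 100 = 92
Veltara in 1980: (14.1 + 11.3) / 47.2 × 100 = 25.4 / 47.2 × 100 = 54

Veltara in 1960: 92
Veltara in 1980: 54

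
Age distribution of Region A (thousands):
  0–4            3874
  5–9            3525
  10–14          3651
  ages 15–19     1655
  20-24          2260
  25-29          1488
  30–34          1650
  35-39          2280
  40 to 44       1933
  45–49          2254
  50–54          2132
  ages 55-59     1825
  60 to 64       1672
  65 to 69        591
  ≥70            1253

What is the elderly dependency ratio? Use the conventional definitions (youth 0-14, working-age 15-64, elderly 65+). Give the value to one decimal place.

Old-age dependency ratio: 9.6

0–14: 3874 + 3525 + 3651 = 11050
15–64: 1655 + 2260 + 1488 + 1650 + 2280 + 1933 + 2254 + 2132 + 1825 + 1672 = 19149
65+: 591 + 1253 = 1844
Old-age dependency ratio = 1844 / 19149 × 100 = 9.6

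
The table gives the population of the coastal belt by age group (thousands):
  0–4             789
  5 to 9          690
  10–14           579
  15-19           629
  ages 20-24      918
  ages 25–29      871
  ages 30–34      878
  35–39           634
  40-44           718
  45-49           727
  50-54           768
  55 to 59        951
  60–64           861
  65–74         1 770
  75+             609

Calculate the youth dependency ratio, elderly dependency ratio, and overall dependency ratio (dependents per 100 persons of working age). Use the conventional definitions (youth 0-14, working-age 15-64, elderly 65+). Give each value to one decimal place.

0–14: 789 + 690 + 579 = 2 058
15–64: 629 + 918 + 871 + 878 + 634 + 718 + 727 + 768 + 951 + 861 = 7 955
65+: 1 770 + 609 = 2 379
Youth dependency ratio = 2 058 / 7 955 × 100 = 25.9
Old-age dependency ratio = 2 379 / 7 955 × 100 = 29.9
Total dependency ratio = (2 058 + 2 379) / 7 955 × 100 = 4 437 / 7 955 × 100 = 55.8

Youth dependency ratio: 25.9
Old-age dependency ratio: 29.9
Total dependency ratio: 55.8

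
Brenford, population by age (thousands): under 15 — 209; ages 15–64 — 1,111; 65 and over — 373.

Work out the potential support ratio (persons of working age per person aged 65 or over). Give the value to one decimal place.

Potential support ratio: 3.0

Potential support ratio = 1,111 / 373 = 3.0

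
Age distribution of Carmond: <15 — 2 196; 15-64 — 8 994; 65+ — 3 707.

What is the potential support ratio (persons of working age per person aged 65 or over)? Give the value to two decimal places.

Potential support ratio: 2.43

Potential support ratio = 8 994 / 3 707 = 2.43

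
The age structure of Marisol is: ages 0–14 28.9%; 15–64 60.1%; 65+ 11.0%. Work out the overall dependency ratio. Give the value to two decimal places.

Total dependency ratio = (28.9 + 11.0) / 60.1 × 100 = 39.9 / 60.1 × 100 = 66.39

Total dependency ratio: 66.39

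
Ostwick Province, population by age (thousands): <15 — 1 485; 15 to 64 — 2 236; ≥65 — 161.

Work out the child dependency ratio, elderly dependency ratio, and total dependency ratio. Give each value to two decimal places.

Youth dependency ratio: 66.41
Old-age dependency ratio: 7.20
Total dependency ratio: 73.61

Youth dependency ratio = 1 485 / 2 236 × 100 = 66.41
Old-age dependency ratio = 161 / 2 236 × 100 = 7.20
Total dependency ratio = (1 485 + 161) / 2 236 × 100 = 1 646 / 2 236 × 100 = 73.61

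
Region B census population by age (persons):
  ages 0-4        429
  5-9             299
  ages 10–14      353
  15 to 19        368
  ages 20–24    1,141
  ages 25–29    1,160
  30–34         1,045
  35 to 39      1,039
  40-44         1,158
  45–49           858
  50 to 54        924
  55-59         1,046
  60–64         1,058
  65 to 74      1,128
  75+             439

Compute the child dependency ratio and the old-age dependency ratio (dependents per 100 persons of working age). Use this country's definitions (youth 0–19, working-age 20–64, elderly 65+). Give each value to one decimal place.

0–19: 429 + 299 + 353 + 368 = 1,449
20–64: 1,141 + 1,160 + 1,045 + 1,039 + 1,158 + 858 + 924 + 1,046 + 1,058 = 9,429
65+: 1,128 + 439 = 1,567
Youth dependency ratio = 1,449 / 9,429 × 100 = 15.4
Old-age dependency ratio = 1,567 / 9,429 × 100 = 16.6

Youth dependency ratio: 15.4
Old-age dependency ratio: 16.6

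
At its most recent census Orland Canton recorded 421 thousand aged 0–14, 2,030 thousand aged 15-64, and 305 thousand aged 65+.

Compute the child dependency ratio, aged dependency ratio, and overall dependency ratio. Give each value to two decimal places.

Youth dependency ratio = 421 / 2,030 × 100 = 20.74
Old-age dependency ratio = 305 / 2,030 × 100 = 15.02
Total dependency ratio = (421 + 305) / 2,030 × 100 = 726 / 2,030 × 100 = 35.76

Youth dependency ratio: 20.74
Old-age dependency ratio: 15.02
Total dependency ratio: 35.76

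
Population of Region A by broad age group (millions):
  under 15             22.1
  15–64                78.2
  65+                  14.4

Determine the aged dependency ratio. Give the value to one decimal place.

Old-age dependency ratio: 18.4

Old-age dependency ratio = 14.4 / 78.2 × 100 = 18.4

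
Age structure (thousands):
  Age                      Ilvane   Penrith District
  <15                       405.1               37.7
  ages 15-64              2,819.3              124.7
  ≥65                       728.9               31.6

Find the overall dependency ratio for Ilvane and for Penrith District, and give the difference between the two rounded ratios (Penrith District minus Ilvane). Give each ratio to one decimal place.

Ilvane: 40.2
Penrith District: 55.6
Difference: +15.4

Ilvane: (405.1 + 728.9) / 2,819.3 × 100 = 1,134.0 / 2,819.3 × 100 = 40.2
Penrith District: (37.7 + 31.6) / 124.7 × 100 = 69.3 / 124.7 × 100 = 55.6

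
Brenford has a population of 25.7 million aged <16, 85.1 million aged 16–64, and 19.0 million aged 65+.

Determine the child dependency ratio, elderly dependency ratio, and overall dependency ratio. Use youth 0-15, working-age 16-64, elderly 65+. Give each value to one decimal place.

Youth dependency ratio: 30.2
Old-age dependency ratio: 22.3
Total dependency ratio: 52.5

Youth dependency ratio = 25.7 / 85.1 × 100 = 30.2
Old-age dependency ratio = 19.0 / 85.1 × 100 = 22.3
Total dependency ratio = (25.7 + 19.0) / 85.1 × 100 = 44.7 / 85.1 × 100 = 52.5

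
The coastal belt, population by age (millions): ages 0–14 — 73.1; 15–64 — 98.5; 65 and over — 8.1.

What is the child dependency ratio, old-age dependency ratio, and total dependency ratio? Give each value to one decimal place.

Youth dependency ratio = 73.1 / 98.5 × 100 = 74.2
Old-age dependency ratio = 8.1 / 98.5 × 100 = 8.2
Total dependency ratio = (73.1 + 8.1) / 98.5 × 100 = 81.2 / 98.5 × 100 = 82.4

Youth dependency ratio: 74.2
Old-age dependency ratio: 8.2
Total dependency ratio: 82.4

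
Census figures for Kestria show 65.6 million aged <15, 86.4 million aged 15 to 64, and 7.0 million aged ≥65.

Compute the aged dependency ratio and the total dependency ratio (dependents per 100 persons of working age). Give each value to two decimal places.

Old-age dependency ratio: 8.10
Total dependency ratio: 84.03

Old-age dependency ratio = 7.0 / 86.4 × 100 = 8.10
Total dependency ratio = (65.6 + 7.0) / 86.4 × 100 = 72.6 / 86.4 × 100 = 84.03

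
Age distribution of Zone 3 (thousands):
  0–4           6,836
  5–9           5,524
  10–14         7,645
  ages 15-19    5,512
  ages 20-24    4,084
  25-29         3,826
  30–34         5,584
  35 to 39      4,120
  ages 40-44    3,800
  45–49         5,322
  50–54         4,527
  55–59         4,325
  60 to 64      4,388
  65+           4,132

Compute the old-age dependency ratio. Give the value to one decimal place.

Old-age dependency ratio: 9.1

0–14: 6,836 + 5,524 + 7,645 = 20,005
15–64: 5,512 + 4,084 + 3,826 + 5,584 + 4,120 + 3,800 + 5,322 + 4,527 + 4,325 + 4,388 = 45,488
65+: 4,132
Old-age dependency ratio = 4,132 / 45,488 × 100 = 9.1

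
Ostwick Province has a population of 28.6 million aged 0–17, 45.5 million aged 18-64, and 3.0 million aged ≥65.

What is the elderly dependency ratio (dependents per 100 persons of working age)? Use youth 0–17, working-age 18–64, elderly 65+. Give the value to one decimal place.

Old-age dependency ratio: 6.6

Old-age dependency ratio = 3.0 / 45.5 × 100 = 6.6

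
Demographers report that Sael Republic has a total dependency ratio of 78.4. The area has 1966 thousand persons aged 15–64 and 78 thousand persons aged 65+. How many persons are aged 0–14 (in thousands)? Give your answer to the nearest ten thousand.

Total dependency ratio = (youth + elderly) / working-age × 100
78.4 = (Y + 78) / 1966 × 100
⇒ 1460

Aged 0–14: 1460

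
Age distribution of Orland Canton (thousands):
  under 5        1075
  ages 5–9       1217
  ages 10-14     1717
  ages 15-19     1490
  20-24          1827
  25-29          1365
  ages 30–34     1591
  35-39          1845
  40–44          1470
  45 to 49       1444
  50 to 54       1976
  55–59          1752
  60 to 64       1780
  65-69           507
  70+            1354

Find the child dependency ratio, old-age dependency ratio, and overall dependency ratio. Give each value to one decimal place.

Youth dependency ratio: 24.2
Old-age dependency ratio: 11.3
Total dependency ratio: 35.5

0–14: 1075 + 1217 + 1717 = 4009
15–64: 1490 + 1827 + 1365 + 1591 + 1845 + 1470 + 1444 + 1976 + 1752 + 1780 = 16540
65+: 507 + 1354 = 1861
Youth dependency ratio = 4009 / 16540 × 100 = 24.2
Old-age dependency ratio = 1861 / 16540 × 100 = 11.3
Total dependency ratio = (4009 + 1861) / 16540 × 100 = 5870 / 16540 × 100 = 35.5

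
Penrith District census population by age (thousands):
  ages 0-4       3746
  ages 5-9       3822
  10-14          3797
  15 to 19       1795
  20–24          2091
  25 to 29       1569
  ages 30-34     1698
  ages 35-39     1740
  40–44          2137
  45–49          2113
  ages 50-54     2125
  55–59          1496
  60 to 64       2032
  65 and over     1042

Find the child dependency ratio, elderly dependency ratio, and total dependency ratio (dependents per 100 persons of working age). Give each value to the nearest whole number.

0–14: 3746 + 3822 + 3797 = 11365
15–64: 1795 + 2091 + 1569 + 1698 + 1740 + 2137 + 2113 + 2125 + 1496 + 2032 = 18796
65+: 1042
Youth dependency ratio = 11365 / 18796 × 100 = 60
Old-age dependency ratio = 1042 / 18796 × 100 = 6
Total dependency ratio = (11365 + 1042) / 18796 × 100 = 12407 / 18796 × 100 = 66

Youth dependency ratio: 60
Old-age dependency ratio: 6
Total dependency ratio: 66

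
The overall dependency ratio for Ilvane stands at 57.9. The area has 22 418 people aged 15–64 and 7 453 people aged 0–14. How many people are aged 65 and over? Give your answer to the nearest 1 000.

Total dependency ratio = (youth + elderly) / working-age × 100
57.9 = (7 453 + E) / 22 418 × 100
⇒ 6 000

Aged 65 and over: 6 000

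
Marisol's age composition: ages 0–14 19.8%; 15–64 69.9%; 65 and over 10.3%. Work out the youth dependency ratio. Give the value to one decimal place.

Youth dependency ratio: 28.3

Youth dependency ratio = 19.8 / 69.9 × 100 = 28.3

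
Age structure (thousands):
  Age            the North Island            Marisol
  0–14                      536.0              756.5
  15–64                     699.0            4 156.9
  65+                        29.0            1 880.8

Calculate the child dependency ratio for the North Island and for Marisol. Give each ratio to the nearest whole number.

the North Island: 536.0 / 699.0 × 100 = 77
Marisol: 756.5 / 4 156.9 × 100 = 18

the North Island: 77
Marisol: 18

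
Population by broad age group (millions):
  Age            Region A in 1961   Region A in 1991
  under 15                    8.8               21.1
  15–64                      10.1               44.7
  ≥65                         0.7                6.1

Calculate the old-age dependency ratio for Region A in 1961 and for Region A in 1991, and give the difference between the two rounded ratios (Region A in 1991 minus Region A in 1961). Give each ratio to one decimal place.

Region A in 1961: 0.7 / 10.1 × 100 = 6.9
Region A in 1991: 6.1 / 44.7 × 100 = 13.6

Region A in 1961: 6.9
Region A in 1991: 13.6
Difference: +6.7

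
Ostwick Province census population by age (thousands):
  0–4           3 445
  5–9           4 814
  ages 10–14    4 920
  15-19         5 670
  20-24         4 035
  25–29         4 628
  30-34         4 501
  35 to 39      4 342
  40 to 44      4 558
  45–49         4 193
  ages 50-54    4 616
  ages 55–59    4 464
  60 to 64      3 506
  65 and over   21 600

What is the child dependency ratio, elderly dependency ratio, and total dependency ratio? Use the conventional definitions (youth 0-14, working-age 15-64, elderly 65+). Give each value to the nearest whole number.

Youth dependency ratio: 30
Old-age dependency ratio: 49
Total dependency ratio: 78

0–14: 3 445 + 4 814 + 4 920 = 13 179
15–64: 5 670 + 4 035 + 4 628 + 4 501 + 4 342 + 4 558 + 4 193 + 4 616 + 4 464 + 3 506 = 44 513
65+: 21 600
Youth dependency ratio = 13 179 / 44 513 × 100 = 30
Old-age dependency ratio = 21 600 / 44 513 × 100 = 49
Total dependency ratio = (13 179 + 21 600) / 44 513 × 100 = 34 779 / 44 513 × 100 = 78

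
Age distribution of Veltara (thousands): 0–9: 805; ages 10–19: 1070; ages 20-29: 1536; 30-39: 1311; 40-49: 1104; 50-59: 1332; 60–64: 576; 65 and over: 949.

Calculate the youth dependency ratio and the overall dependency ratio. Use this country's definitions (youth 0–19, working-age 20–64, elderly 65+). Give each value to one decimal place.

Youth dependency ratio: 32.0
Total dependency ratio: 48.2

0–19: 805 + 1070 = 1875
20–64: 1536 + 1311 + 1104 + 1332 + 576 = 5859
65+: 949
Youth dependency ratio = 1875 / 5859 × 100 = 32.0
Total dependency ratio = (1875 + 949) / 5859 × 100 = 2824 / 5859 × 100 = 48.2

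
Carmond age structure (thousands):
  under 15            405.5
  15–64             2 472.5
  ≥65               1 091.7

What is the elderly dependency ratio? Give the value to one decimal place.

Old-age dependency ratio: 44.2

Old-age dependency ratio = 1 091.7 / 2 472.5 × 100 = 44.2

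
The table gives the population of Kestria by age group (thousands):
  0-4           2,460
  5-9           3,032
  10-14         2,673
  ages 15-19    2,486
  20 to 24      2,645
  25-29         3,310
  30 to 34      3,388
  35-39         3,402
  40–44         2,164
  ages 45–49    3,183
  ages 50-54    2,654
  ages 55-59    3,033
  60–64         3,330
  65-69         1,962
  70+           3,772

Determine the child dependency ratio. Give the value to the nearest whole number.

Youth dependency ratio: 28

0–14: 2,460 + 3,032 + 2,673 = 8,165
15–64: 2,486 + 2,645 + 3,310 + 3,388 + 3,402 + 2,164 + 3,183 + 2,654 + 3,033 + 3,330 = 29,595
65+: 1,962 + 3,772 = 5,734
Youth dependency ratio = 8,165 / 29,595 × 100 = 28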